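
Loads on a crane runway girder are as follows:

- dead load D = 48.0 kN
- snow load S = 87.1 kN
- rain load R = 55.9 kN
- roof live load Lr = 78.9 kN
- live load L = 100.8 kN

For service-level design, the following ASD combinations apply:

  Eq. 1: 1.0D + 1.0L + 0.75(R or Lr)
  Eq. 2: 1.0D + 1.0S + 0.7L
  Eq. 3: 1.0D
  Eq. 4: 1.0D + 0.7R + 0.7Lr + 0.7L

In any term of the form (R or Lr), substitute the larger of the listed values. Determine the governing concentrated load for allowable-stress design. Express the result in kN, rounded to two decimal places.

(R or Lr) → Lr = 78.9 kN.
Eq. 1: 1.0(48.0) + 1.0(100.8) + 0.75(78.9) = 48.00 + 100.80 + 59.18 = 207.98
Eq. 2: 1.0(48.0) + 1.0(87.1) + 0.7(100.8) = 48.00 + 87.10 + 70.56 = 205.66
Eq. 3: 1.0(48.0) = 48.00
Eq. 4: 1.0(48.0) + 0.7(55.9) + 0.7(78.9) + 0.7(100.8) = 48.00 + 39.13 + 55.23 + 70.56 = 212.92
Combination 4 governs: P = 212.92 kN.

212.92 kN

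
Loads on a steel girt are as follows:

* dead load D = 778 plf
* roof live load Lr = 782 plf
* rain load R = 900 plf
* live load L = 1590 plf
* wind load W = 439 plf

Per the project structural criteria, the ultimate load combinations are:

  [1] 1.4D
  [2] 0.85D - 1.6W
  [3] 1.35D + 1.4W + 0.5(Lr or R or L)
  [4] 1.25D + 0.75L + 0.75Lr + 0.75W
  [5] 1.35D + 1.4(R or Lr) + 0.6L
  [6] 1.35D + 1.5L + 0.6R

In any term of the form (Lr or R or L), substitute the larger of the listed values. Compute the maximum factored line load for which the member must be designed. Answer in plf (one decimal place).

(Lr or R or L) → L = 1590 plf; (R or Lr) → R = 900 plf.
[1] 1.4(778) = 1089.2
[2] 0.85(778) - 1.6(439) = 661.3 - 702.4 = -41.1
[3] 1.35(778) + 1.4(439) + 0.5(1590) = 1050.3 + 614.6 + 795.0 = 2459.9
[4] 1.25(778) + 0.75(1590) + 0.75(782) + 0.75(439) = 972.5 + 1192.5 + 586.5 + 329.3 = 3080.8
[5] 1.35(778) + 1.4(900) + 0.6(1590) = 1050.3 + 1260.0 + 954.0 = 3264.3
[6] 1.35(778) + 1.5(1590) + 0.6(900) = 1050.3 + 2385.0 + 540.0 = 3975.3
Combination 6 governs: w_u = 3975.3 plf.

3975.3 plf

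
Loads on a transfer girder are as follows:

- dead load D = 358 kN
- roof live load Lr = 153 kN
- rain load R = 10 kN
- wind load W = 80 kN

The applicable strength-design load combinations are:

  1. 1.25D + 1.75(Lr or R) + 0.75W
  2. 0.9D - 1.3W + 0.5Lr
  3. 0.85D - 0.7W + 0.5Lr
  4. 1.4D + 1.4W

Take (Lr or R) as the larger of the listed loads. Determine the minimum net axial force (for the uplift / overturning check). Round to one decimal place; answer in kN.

294.7 kN

(Lr or R) → Lr = 153 kN.
1. 1.25(358) + 1.75(153) + 0.75(80) = 447.5 + 267.8 + 60.0 = 775.3
2. 0.9(358) - 1.3(80) + 0.5(153) = 322.2 - 104.0 + 76.5 = 294.7
3. 0.85(358) - 0.7(80) + 0.5(153) = 304.3 - 56.0 + 76.5 = 324.8
4. 1.4(358) + 1.4(80) = 501.2 + 112.0 = 613.2
Combination 2 gives the minimum: 294.7 kN.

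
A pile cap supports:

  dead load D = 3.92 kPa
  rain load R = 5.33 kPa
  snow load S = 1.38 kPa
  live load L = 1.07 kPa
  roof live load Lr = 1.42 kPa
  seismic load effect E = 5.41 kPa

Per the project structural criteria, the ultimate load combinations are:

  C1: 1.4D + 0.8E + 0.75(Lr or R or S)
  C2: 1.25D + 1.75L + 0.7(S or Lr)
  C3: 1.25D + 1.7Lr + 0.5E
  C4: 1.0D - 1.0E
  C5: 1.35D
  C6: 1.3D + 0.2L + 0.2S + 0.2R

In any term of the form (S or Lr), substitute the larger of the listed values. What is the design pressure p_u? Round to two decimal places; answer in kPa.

(Lr or R or S) → R = 5.33 kPa; (S or Lr) → Lr = 1.42 kPa.
C1: 1.4(3.92) + 0.8(5.41) + 0.75(5.33) = 13.81
C2: 1.25(3.92) + 1.75(1.07) + 0.7(1.42) = 7.77
C3: 1.25(3.92) + 1.7(1.42) + 0.5(5.41) = 4.90 + 2.41 + 2.71 = 10.02
C4: 1.0(3.92) - 1.0(5.41) = 3.92 - 5.41 = -1.49
C5: 1.35(3.92) = 5.29
C6: 1.3(3.92) + 0.2(1.07) + 0.2(1.38) + 0.2(5.33) = 6.65
Combination 1 governs: p_u = 13.81 kPa.

13.81 kPa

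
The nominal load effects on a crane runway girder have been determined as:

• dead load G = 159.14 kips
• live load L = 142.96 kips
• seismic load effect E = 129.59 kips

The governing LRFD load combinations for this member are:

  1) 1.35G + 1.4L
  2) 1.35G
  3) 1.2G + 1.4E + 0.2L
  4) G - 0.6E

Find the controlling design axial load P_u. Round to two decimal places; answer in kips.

414.98 kips

1) 1.35(159.14) + 1.4(142.96) = 414.98
2) 1.35(159.14) = 214.84
3) 1.2(159.14) + 1.4(129.59) + 0.2(142.96) = 400.99
4) 1.0(159.14) - 0.6(129.59) = 81.39
Maximum is from combination 1.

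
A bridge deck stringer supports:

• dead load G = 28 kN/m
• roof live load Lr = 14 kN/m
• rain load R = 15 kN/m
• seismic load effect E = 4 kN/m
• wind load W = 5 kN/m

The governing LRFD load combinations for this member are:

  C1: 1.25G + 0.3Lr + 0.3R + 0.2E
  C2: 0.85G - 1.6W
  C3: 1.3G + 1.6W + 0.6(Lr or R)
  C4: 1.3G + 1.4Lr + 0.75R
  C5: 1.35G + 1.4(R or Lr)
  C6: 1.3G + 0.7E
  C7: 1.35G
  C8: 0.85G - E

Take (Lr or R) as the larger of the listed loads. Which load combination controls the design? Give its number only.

Combination 4

(Lr or R) → R = 15 kN/m; (R or Lr) → R = 15 kN/m.
C1: 1.25(28) + 0.3(14) + 0.3(15) + 0.2(4) = 35.0 + 4.2 + 4.5 + 0.8 = 44.5
C2: 0.85(28) - 1.6(5) = 23.8 - 8.0 = 15.8
C3: 1.3(28) + 1.6(5) + 0.6(15) = 36.4 + 8.0 + 9.0 = 53.4
C4: 1.3(28) + 1.4(14) + 0.75(15) = 36.4 + 19.6 + 11.3 = 67.3
C5: 1.35(28) + 1.4(15) = 37.8 + 21.0 = 58.8
C6: 1.3(28) + 0.7(4) = 36.4 + 2.8 = 39.2
C7: 1.35(28) = 37.8
C8: 0.85(28) - 1.0(4) = 23.8 - 4.0 = 19.8
The largest value is 67.3 kN/m from combination 4.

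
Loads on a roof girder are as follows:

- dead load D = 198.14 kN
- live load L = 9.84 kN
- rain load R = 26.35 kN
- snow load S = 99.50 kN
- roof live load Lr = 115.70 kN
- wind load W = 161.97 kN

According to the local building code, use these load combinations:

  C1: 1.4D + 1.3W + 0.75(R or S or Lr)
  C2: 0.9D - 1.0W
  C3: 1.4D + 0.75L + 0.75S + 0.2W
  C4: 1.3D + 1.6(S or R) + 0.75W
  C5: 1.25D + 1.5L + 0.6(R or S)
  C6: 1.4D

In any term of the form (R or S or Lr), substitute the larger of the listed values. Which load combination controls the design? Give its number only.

(R or S or Lr) → Lr = 115.70 kN; (S or R) → S = 99.50 kN; (R or S) → S = 99.50 kN.
C1: 1.4(198.14) + 1.3(161.97) + 0.75(115.70) = 574.73
C2: 0.9(198.14) - 1.0(161.97) = 178.33 - 161.97 = 16.36
C3: 1.4(198.14) + 0.75(9.84) + 0.75(99.50) + 0.2(161.97) = 277.40 + 7.38 + 74.63 + 32.39 = 391.80
C4: 1.3(198.14) + 1.6(99.50) + 0.75(161.97) = 257.58 + 159.20 + 121.48 = 538.26
C5: 1.25(198.14) + 1.5(9.84) + 0.6(99.50) = 247.68 + 14.76 + 59.70 = 322.14
C6: 1.4(198.14) = 277.40
The largest value is 574.73 kN from combination 1.

Combination 1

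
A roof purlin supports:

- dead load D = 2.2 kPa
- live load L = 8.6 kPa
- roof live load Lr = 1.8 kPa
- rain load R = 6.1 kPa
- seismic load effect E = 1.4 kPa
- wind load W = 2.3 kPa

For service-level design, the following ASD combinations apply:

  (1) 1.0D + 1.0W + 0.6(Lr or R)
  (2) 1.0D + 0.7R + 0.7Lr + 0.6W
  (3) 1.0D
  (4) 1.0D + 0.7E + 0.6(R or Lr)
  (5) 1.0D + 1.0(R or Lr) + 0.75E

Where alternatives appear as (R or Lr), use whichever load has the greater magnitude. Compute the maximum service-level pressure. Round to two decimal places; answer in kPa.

(Lr or R) → R = 6.1 kPa; (R or Lr) → R = 6.1 kPa.
(1) 1.0(2.2) + 1.0(2.3) + 0.6(6.1) = 8.16
(2) 1.0(2.2) + 0.7(6.1) + 0.7(1.8) + 0.6(2.3) = 9.11
(3) 1.0(2.2) = 2.20
(4) 1.0(2.2) + 0.7(1.4) + 0.6(6.1) = 6.84
(5) 1.0(2.2) + 1.0(6.1) + 0.75(1.4) = 9.35
Maximum is from combination 5.

9.35 kPa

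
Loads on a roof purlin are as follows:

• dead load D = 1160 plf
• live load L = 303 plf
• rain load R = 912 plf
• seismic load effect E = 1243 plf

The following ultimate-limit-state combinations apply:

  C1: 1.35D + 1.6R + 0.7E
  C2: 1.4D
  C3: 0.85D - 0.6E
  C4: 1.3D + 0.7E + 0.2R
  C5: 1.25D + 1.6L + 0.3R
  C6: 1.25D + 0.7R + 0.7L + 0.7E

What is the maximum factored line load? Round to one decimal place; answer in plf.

C1: 1.35(1160) + 1.6(912) + 0.7(1243) = 3895.3
C2: 1.4(1160) = 1624.0
C3: 0.85(1160) - 0.6(1243) = 240.2
C4: 1.3(1160) + 0.7(1243) + 0.2(912) = 2560.5
C5: 1.25(1160) + 1.6(303) + 0.3(912) = 2208.4
C6: 1.25(1160) + 0.7(912) + 0.7(303) + 0.7(1243) = 3170.6
The controlling combination is 1, giving 3895.3 plf.

3895.3 plf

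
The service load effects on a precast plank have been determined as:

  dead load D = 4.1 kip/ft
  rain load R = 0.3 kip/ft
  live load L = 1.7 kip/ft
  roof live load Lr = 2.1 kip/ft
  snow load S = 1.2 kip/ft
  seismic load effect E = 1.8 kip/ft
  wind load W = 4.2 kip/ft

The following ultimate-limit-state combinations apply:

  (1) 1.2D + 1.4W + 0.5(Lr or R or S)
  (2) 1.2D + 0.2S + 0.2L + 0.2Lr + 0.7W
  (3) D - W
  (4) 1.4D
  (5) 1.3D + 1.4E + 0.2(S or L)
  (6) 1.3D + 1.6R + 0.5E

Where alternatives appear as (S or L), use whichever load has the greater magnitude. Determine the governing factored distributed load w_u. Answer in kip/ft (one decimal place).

(Lr or R or S) → Lr = 2.1 kip/ft; (S or L) → L = 1.7 kip/ft.
(1) 1.2(4.1) + 1.4(4.2) + 0.5(2.1) = 11.9
(2) 1.2(4.1) + 0.2(1.2) + 0.2(1.7) + 0.2(2.1) + 0.7(4.2) = 8.9
(3) 1.0(4.1) - 1.0(4.2) = -0.1
(4) 1.4(4.1) = 5.7
(5) 1.3(4.1) + 1.4(1.8) + 0.2(1.7) = 8.2
(6) 1.3(4.1) + 1.6(0.3) + 0.5(1.8) = 6.7
Maximum is from combination 1.

11.9 kip/ft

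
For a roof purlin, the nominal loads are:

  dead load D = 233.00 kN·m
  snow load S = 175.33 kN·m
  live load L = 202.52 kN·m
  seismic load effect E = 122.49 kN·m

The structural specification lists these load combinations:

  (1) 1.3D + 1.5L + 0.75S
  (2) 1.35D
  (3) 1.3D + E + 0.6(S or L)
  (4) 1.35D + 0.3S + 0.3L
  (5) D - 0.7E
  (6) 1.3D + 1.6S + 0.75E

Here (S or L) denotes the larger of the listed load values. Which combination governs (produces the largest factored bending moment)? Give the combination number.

(S or L) → L = 202.52 kN·m.
(1) 1.3(233.00) + 1.5(202.52) + 0.75(175.33) = 302.90 + 303.78 + 131.50 = 738.18
(2) 1.35(233.00) = 314.55
(3) 1.3(233.00) + 1.0(122.49) + 0.6(202.52) = 302.90 + 122.49 + 121.51 = 546.90
(4) 1.35(233.00) + 0.3(175.33) + 0.3(202.52) = 314.55 + 52.60 + 60.76 = 427.91
(5) 1.0(233.00) - 0.7(122.49) = 233.00 - 85.74 = 147.26
(6) 1.3(233.00) + 1.6(175.33) + 0.75(122.49) = 302.90 + 280.53 + 91.87 = 675.30
The largest value is 738.18 kN·m from combination 1.

Combination 1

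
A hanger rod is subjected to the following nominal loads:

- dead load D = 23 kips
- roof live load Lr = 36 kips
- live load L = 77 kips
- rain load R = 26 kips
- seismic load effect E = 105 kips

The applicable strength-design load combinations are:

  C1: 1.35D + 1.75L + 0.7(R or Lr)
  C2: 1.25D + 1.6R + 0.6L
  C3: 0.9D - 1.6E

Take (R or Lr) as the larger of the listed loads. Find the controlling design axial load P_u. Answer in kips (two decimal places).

191.00 kips

(R or Lr) → Lr = 36 kips.
C1: 1.35(23) + 1.75(77) + 0.7(36) = 31.05 + 134.75 + 25.20 = 191.00
C2: 1.25(23) + 1.6(26) + 0.6(77) = 28.75 + 41.60 + 46.20 = 116.55
C3: 0.9(23) - 1.6(105) = 20.70 - 168.00 = -147.30
Combination 1 governs: P_u = 191.00 kips.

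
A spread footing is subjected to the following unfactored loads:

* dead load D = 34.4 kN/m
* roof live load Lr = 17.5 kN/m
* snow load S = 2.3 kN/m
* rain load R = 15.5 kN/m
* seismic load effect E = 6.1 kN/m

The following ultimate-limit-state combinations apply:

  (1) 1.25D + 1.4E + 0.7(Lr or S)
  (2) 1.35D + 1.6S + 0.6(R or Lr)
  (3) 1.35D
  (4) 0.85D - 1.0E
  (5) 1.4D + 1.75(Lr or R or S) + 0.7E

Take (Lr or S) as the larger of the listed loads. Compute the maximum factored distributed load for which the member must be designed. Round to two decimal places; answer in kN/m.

(Lr or S) → Lr = 17.5 kN/m; (R or Lr) → Lr = 17.5 kN/m; (Lr or R or S) → Lr = 17.5 kN/m.
(1) 1.25(34.4) + 1.4(6.1) + 0.7(17.5) = 43.00 + 8.54 + 12.25 = 63.79
(2) 1.35(34.4) + 1.6(2.3) + 0.6(17.5) = 46.44 + 3.68 + 10.50 = 60.62
(3) 1.35(34.4) = 46.44
(4) 0.85(34.4) - 1.0(6.1) = 29.24 - 6.10 = 23.14
(5) 1.4(34.4) + 1.75(17.5) + 0.7(6.1) = 48.16 + 30.63 + 4.27 = 83.06
Combination 5 governs: w_u = 83.06 kN/m.

83.06 kN/m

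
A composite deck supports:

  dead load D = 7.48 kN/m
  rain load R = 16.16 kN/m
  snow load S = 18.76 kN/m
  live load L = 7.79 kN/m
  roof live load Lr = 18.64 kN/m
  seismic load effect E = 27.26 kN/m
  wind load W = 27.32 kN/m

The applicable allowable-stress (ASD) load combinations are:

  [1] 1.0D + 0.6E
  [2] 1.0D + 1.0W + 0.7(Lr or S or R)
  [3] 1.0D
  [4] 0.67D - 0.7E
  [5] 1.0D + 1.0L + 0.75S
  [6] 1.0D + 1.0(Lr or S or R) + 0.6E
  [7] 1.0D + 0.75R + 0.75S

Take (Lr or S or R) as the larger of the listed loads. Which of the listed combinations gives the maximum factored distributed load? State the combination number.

Combination 2

(Lr or S or R) → S = 18.76 kN/m.
[1] 1.0(7.48) + 0.6(27.26) = 23.84
[2] 1.0(7.48) + 1.0(27.32) + 0.7(18.76) = 47.93
[3] 1.0(7.48) = 7.48
[4] 0.67(7.48) - 0.7(27.26) = -14.07
[5] 1.0(7.48) + 1.0(7.79) + 0.75(18.76) = 29.34
[6] 1.0(7.48) + 1.0(18.76) + 0.6(27.26) = 42.60
[7] 1.0(7.48) + 0.75(16.16) + 0.75(18.76) = 33.67
The largest value is 47.93 kN/m from combination 2.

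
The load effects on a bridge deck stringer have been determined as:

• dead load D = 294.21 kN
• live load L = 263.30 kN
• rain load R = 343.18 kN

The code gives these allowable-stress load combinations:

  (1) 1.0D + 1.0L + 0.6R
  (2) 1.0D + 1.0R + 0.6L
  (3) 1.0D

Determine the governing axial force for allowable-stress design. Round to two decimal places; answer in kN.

795.37 kN

(1) 1.0(294.21) + 1.0(263.30) + 0.6(343.18) = 294.21 + 263.30 + 205.91 = 763.42
(2) 1.0(294.21) + 1.0(343.18) + 0.6(263.30) = 294.21 + 343.18 + 157.98 = 795.37
(3) 1.0(294.21) = 294.21
Combination 2 governs: N = 795.37 kN.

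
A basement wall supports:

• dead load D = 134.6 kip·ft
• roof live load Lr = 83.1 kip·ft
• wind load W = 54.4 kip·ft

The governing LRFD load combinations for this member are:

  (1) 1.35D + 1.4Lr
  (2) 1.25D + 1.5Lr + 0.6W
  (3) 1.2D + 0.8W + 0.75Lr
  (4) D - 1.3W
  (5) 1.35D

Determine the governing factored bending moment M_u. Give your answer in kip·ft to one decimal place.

(1) 1.35(134.6) + 1.4(83.1) = 298.1
(2) 1.25(134.6) + 1.5(83.1) + 0.6(54.4) = 325.5
(3) 1.2(134.6) + 0.8(54.4) + 0.75(83.1) = 267.4
(4) 1.0(134.6) - 1.3(54.4) = 134.6 - 70.7 = 63.9
(5) 1.35(134.6) = 181.7
Combination 2 governs: M_u = 325.5 kip·ft.

325.5 kip·ft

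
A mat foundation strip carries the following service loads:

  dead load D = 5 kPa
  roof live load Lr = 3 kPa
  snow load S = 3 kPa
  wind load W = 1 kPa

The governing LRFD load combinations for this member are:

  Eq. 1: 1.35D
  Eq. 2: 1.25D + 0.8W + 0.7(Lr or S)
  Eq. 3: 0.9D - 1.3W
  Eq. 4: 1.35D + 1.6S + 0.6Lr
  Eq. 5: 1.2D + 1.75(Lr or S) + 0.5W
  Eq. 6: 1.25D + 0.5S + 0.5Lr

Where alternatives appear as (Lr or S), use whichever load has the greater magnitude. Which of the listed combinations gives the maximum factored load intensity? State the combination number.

Combination 4

(Lr or S) → Lr = 3 kPa.
Eq. 1: 1.35(5) = 6.75
Eq. 2: 1.25(5) + 0.8(1) + 0.7(3) = 6.25 + 0.80 + 2.10 = 9.15
Eq. 3: 0.9(5) - 1.3(1) = 4.50 - 1.30 = 3.20
Eq. 4: 1.35(5) + 1.6(3) + 0.6(3) = 6.75 + 4.80 + 1.80 = 13.35
Eq. 5: 1.2(5) + 1.75(3) + 0.5(1) = 6.00 + 5.25 + 0.50 = 11.75
Eq. 6: 1.25(5) + 0.5(3) + 0.5(3) = 6.25 + 1.50 + 1.50 = 9.25
The largest value is 13.35 kPa from combination 4.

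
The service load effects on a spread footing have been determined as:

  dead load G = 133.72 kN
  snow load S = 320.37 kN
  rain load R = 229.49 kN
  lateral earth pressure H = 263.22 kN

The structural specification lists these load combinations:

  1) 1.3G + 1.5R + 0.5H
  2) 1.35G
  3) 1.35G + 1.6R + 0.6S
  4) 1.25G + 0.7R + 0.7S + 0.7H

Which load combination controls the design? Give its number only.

1) 1.3(133.72) + 1.5(229.49) + 0.5(263.22) = 649.68
2) 1.35(133.72) = 180.52
3) 1.35(133.72) + 1.6(229.49) + 0.6(320.37) = 739.93
4) 1.25(133.72) + 0.7(229.49) + 0.7(320.37) + 0.7(263.22) = 736.31
The largest value is 739.93 kN from combination 3.

Combination 3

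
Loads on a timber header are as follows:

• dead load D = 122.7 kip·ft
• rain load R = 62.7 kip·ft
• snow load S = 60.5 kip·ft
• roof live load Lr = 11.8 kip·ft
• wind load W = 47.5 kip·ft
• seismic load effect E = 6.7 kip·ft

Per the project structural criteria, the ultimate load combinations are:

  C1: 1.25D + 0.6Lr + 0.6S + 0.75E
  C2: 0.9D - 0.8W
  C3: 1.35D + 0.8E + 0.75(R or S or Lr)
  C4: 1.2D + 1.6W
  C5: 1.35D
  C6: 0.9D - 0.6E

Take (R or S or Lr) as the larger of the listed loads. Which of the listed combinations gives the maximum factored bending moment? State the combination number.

(R or S or Lr) → R = 62.7 kip·ft.
C1: 1.25(122.7) + 0.6(11.8) + 0.6(60.5) + 0.75(6.7) = 153.4 + 7.1 + 36.3 + 5.0 = 201.8
C2: 0.9(122.7) - 0.8(47.5) = 110.4 - 38.0 = 72.4
C3: 1.35(122.7) + 0.8(6.7) + 0.75(62.7) = 165.6 + 5.4 + 47.0 = 218.0
C4: 1.2(122.7) + 1.6(47.5) = 147.2 + 76.0 = 223.2
C5: 1.35(122.7) = 165.6
C6: 0.9(122.7) - 0.6(6.7) = 110.4 - 4.0 = 106.4
The largest value is 223.2 kip·ft from combination 4.

Combination 4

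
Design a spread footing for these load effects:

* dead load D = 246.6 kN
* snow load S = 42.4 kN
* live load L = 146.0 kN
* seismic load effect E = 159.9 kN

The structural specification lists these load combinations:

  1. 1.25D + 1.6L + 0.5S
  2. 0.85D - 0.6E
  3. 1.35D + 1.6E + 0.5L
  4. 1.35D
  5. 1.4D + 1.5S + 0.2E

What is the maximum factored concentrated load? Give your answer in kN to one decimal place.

661.8 kN

1. 1.25(246.6) + 1.6(146.0) + 0.5(42.4) = 308.3 + 233.6 + 21.2 = 563.1
2. 0.85(246.6) - 0.6(159.9) = 209.6 - 95.9 = 113.7
3. 1.35(246.6) + 1.6(159.9) + 0.5(146.0) = 661.8
4. 1.35(246.6) = 332.9
5. 1.4(246.6) + 1.5(42.4) + 0.2(159.9) = 345.2 + 63.6 + 32.0 = 440.8
Maximum is from combination 3.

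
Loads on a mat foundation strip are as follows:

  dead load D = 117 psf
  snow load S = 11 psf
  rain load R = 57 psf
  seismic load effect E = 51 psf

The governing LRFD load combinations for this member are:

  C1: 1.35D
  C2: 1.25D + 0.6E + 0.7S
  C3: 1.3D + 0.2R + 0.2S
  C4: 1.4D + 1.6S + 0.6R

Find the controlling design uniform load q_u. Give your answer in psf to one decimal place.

215.6 psf

C1: 1.35(117) = 158.0
C2: 1.25(117) + 0.6(51) + 0.7(11) = 184.6
C3: 1.3(117) + 0.2(57) + 0.2(11) = 165.7
C4: 1.4(117) + 1.6(11) + 0.6(57) = 215.6
Combination 4 governs: q_u = 215.6 psf.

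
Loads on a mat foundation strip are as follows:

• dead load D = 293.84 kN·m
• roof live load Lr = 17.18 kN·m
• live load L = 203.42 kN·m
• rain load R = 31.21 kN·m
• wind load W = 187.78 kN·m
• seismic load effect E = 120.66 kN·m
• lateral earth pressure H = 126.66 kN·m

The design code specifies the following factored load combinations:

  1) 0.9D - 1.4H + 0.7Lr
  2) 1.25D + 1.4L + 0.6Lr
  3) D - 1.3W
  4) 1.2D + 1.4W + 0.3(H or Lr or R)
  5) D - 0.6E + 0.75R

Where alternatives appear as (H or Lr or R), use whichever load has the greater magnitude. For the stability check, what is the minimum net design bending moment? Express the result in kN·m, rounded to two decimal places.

(H or Lr or R) → H = 126.66 kN·m.
1) 0.9(293.84) - 1.4(126.66) + 0.7(17.18) = 99.16
2) 1.25(293.84) + 1.4(203.42) + 0.6(17.18) = 367.30 + 284.79 + 10.31 = 662.40
3) 1.0(293.84) - 1.3(187.78) = 293.84 - 244.11 = 49.73
4) 1.2(293.84) + 1.4(187.78) + 0.3(126.66) = 352.61 + 262.89 + 38.00 = 653.50
5) 1.0(293.84) - 0.6(120.66) + 0.75(31.21) = 293.84 - 72.40 + 23.41 = 244.85
Combination 3 gives the minimum: 49.73 kN·m.

49.73 kN·m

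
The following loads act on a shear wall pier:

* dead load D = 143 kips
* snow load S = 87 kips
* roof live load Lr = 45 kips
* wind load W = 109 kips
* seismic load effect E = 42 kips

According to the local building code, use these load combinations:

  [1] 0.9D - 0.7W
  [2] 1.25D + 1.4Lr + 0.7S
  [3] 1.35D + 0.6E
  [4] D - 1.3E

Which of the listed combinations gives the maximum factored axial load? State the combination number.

[1] 0.9(143) - 0.7(109) = 128.70 - 76.30 = 52.40
[2] 1.25(143) + 1.4(45) + 0.7(87) = 178.75 + 63.00 + 60.90 = 302.65
[3] 1.35(143) + 0.6(42) = 193.05 + 25.20 = 218.25
[4] 1.0(143) - 1.3(42) = 143.00 - 54.60 = 88.40
The largest value is 302.65 kips from combination 2.

Combination 2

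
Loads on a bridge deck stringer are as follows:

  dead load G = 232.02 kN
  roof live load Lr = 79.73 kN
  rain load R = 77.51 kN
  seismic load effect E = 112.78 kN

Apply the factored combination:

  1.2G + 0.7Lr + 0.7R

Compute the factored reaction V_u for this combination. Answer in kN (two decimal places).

1.2(232.02) + 0.7(79.73) + 0.7(77.51) = 388.49
V_u = 388.49 kN.

388.49 kN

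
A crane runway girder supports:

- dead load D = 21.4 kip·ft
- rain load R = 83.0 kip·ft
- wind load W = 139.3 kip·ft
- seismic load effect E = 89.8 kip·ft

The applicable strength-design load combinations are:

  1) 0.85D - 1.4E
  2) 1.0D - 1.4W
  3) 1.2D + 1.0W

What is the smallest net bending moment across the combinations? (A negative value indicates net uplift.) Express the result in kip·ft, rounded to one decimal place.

-173.6 kip·ft

1) 0.85(21.4) - 1.4(89.8) = 18.2 - 125.7 = -107.5
2) 1.0(21.4) - 1.4(139.3) = 21.4 - 195.0 = -173.6
3) 1.2(21.4) + 1.0(139.3) = 25.7 + 139.3 = 165.0
Combination 2 gives the minimum: -173.6 kip·ft.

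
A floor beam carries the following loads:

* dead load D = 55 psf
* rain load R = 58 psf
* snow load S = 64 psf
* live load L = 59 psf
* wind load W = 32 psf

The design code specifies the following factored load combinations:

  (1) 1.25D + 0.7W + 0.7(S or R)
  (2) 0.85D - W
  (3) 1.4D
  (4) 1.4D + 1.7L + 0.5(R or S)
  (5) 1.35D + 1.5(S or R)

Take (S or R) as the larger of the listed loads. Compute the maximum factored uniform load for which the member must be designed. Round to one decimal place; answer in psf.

(S or R) → S = 64 psf; (R or S) → S = 64 psf.
(1) 1.25(55) + 0.7(32) + 0.7(64) = 68.8 + 22.4 + 44.8 = 136.0
(2) 0.85(55) - 1.0(32) = 46.8 - 32.0 = 14.8
(3) 1.4(55) = 77.0
(4) 1.4(55) + 1.7(59) + 0.5(64) = 77.0 + 100.3 + 32.0 = 209.3
(5) 1.35(55) + 1.5(64) = 74.3 + 96.0 = 170.3
Maximum is from combination 4.

209.3 psf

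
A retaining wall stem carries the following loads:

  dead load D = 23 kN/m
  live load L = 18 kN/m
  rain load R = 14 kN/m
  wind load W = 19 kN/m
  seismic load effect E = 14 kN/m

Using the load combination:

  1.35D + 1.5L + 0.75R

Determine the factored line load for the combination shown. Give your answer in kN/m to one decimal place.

68.6 kN/m

1.35(23) + 1.5(18) + 0.75(14) = 31.1 + 27.0 + 10.5 = 68.6
w_u = 68.6 kN/m.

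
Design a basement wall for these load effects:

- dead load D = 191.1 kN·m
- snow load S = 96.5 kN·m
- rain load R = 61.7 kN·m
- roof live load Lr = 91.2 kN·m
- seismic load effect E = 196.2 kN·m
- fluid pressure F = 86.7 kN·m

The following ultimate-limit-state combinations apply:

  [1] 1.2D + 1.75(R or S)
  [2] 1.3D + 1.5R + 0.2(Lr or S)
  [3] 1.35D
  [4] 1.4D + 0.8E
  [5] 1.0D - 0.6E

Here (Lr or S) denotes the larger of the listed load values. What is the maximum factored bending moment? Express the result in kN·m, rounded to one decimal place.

(R or S) → S = 96.5 kN·m; (Lr or S) → S = 96.5 kN·m.
[1] 1.2(191.1) + 1.75(96.5) = 229.3 + 168.9 = 398.2
[2] 1.3(191.1) + 1.5(61.7) + 0.2(96.5) = 248.4 + 92.6 + 19.3 = 360.3
[3] 1.35(191.1) = 258.0
[4] 1.4(191.1) + 0.8(196.2) = 267.5 + 157.0 = 424.5
[5] 1.0(191.1) - 0.6(196.2) = 191.1 - 117.7 = 73.4
Combination 4 governs: M_u = 424.5 kN·m.

424.5 kN·m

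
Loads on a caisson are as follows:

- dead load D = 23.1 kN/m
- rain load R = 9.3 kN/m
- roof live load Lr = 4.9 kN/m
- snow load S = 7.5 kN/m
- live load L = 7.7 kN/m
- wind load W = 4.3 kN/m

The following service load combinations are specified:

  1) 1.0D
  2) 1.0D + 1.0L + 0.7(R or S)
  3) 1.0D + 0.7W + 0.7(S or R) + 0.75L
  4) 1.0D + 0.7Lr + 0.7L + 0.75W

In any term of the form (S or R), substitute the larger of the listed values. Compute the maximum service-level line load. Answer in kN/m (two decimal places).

(R or S) → R = 9.3 kN/m; (S or R) → R = 9.3 kN/m.
1) 1.0(23.1) = 23.10
2) 1.0(23.1) + 1.0(7.7) + 0.7(9.3) = 37.31
3) 1.0(23.1) + 0.7(4.3) + 0.7(9.3) + 0.75(7.7) = 38.40
4) 1.0(23.1) + 0.7(4.9) + 0.7(7.7) + 0.75(4.3) = 35.15
Combination 3 governs: w = 38.40 kN/m.

38.40 kN/m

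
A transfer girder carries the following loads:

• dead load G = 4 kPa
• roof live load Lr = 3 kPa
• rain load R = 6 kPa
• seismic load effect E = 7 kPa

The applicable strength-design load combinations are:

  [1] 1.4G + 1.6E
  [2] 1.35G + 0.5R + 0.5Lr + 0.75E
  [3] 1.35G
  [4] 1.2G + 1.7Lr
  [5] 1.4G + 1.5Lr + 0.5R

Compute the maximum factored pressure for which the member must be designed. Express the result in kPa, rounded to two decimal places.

16.80 kPa

[1] 1.4(4) + 1.6(7) = 5.60 + 11.20 = 16.80
[2] 1.35(4) + 0.5(6) + 0.5(3) + 0.75(7) = 5.40 + 3.00 + 1.50 + 5.25 = 15.15
[3] 1.35(4) = 5.40
[4] 1.2(4) + 1.7(3) = 4.80 + 5.10 = 9.90
[5] 1.4(4) + 1.5(3) + 0.5(6) = 5.60 + 4.50 + 3.00 = 13.10
The controlling combination is 1, giving 16.80 kPa.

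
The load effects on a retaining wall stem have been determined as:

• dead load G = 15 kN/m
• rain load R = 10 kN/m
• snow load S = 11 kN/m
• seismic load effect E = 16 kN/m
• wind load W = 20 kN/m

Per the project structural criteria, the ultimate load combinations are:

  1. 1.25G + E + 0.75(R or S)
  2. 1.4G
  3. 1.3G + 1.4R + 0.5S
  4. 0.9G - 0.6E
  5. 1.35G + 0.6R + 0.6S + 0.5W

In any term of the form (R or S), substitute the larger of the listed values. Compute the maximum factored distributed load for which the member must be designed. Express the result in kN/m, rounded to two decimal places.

(R or S) → S = 11 kN/m.
1. 1.25(15) + 1.0(16) + 0.75(11) = 43.00
2. 1.4(15) = 21.00
3. 1.3(15) + 1.4(10) + 0.5(11) = 39.00
4. 0.9(15) - 0.6(16) = 3.90
5. 1.35(15) + 0.6(10) + 0.6(11) + 0.5(20) = 42.85
The controlling combination is 1, giving 43.00 kN/m.

43.00 kN/m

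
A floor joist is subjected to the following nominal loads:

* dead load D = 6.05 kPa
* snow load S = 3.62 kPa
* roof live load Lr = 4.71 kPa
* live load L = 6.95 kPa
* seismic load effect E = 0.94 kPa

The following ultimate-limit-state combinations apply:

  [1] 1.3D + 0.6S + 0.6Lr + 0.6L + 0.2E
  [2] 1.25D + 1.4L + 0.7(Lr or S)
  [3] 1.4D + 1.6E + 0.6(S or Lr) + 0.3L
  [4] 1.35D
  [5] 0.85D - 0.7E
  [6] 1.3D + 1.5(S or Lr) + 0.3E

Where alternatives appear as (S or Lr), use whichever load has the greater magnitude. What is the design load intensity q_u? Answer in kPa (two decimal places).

20.59 kPa

(Lr or S) → Lr = 4.71 kPa; (S or Lr) → Lr = 4.71 kPa.
[1] 1.3(6.05) + 0.6(3.62) + 0.6(4.71) + 0.6(6.95) + 0.2(0.94) = 17.22
[2] 1.25(6.05) + 1.4(6.95) + 0.7(4.71) = 20.59
[3] 1.4(6.05) + 1.6(0.94) + 0.6(4.71) + 0.3(6.95) = 14.89
[4] 1.35(6.05) = 8.17
[5] 0.85(6.05) - 0.7(0.94) = 4.48
[6] 1.3(6.05) + 1.5(4.71) + 0.3(0.94) = 15.21
The controlling combination is 2, giving 20.59 kPa.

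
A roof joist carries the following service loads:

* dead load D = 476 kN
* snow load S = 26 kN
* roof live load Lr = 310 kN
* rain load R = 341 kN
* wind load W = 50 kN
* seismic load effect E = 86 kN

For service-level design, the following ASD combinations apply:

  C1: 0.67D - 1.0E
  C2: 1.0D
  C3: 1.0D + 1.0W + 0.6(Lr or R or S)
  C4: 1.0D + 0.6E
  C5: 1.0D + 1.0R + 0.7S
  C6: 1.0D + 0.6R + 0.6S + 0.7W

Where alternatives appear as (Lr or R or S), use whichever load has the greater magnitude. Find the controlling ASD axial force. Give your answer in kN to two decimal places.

835.20 kN

(Lr or R or S) → R = 341 kN.
C1: 0.67(476) - 1.0(86) = 318.92 - 86.00 = 232.92
C2: 1.0(476) = 476.00
C3: 1.0(476) + 1.0(50) + 0.6(341) = 476.00 + 50.00 + 204.60 = 730.60
C4: 1.0(476) + 0.6(86) = 476.00 + 51.60 = 527.60
C5: 1.0(476) + 1.0(341) + 0.7(26) = 476.00 + 341.00 + 18.20 = 835.20
C6: 1.0(476) + 0.6(341) + 0.6(26) + 0.7(50) = 476.00 + 204.60 + 15.60 + 35.00 = 731.20
The controlling combination is 5, giving 835.20 kN.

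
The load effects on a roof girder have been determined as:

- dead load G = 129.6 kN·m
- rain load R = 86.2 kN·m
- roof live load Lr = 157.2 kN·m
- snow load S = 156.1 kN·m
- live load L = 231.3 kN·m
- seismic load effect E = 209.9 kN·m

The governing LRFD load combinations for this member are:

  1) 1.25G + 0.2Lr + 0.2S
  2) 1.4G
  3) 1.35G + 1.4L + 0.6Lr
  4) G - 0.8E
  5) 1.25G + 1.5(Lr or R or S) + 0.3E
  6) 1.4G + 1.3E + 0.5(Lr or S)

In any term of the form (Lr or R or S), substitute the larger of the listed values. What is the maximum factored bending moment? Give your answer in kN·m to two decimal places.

593.10 kN·m

(Lr or R or S) → Lr = 157.2 kN·m; (Lr or S) → Lr = 157.2 kN·m.
1) 1.25(129.6) + 0.2(157.2) + 0.2(156.1) = 162.00 + 31.44 + 31.22 = 224.66
2) 1.4(129.6) = 181.44
3) 1.35(129.6) + 1.4(231.3) + 0.6(157.2) = 174.96 + 323.82 + 94.32 = 593.10
4) 1.0(129.6) - 0.8(209.9) = 129.60 - 167.92 = -38.32
5) 1.25(129.6) + 1.5(157.2) + 0.3(209.9) = 162.00 + 235.80 + 62.97 = 460.77
6) 1.4(129.6) + 1.3(209.9) + 0.5(157.2) = 181.44 + 272.87 + 78.60 = 532.91
The controlling combination is 3, giving 593.10 kN·m.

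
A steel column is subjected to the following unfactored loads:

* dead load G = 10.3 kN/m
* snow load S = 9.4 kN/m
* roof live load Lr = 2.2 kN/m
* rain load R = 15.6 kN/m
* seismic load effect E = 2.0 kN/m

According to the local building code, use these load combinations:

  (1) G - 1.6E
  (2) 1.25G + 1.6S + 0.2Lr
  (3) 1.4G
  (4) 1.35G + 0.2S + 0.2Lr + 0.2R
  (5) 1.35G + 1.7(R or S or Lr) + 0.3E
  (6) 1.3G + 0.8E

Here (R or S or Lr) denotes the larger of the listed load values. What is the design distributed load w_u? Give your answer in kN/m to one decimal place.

41.0 kN/m

(R or S or Lr) → R = 15.6 kN/m.
(1) 1.0(10.3) - 1.6(2.0) = 7.1
(2) 1.25(10.3) + 1.6(9.4) + 0.2(2.2) = 28.4
(3) 1.4(10.3) = 14.4
(4) 1.35(10.3) + 0.2(9.4) + 0.2(2.2) + 0.2(15.6) = 19.3
(5) 1.35(10.3) + 1.7(15.6) + 0.3(2.0) = 41.0
(6) 1.3(10.3) + 0.8(2.0) = 15.0
Maximum is from combination 5.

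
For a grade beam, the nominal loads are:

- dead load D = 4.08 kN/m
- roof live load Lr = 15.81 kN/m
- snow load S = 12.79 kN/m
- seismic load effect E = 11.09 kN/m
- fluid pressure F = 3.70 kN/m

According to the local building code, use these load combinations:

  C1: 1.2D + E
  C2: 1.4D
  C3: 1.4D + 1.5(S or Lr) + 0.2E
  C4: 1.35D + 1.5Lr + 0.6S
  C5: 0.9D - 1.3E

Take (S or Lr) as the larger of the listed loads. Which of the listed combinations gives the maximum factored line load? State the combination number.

(S or Lr) → Lr = 15.81 kN/m.
C1: 1.2(4.08) + 1.0(11.09) = 4.90 + 11.09 = 15.99
C2: 1.4(4.08) = 5.71
C3: 1.4(4.08) + 1.5(15.81) + 0.2(11.09) = 5.71 + 23.72 + 2.22 = 31.65
C4: 1.35(4.08) + 1.5(15.81) + 0.6(12.79) = 5.51 + 23.72 + 7.67 = 36.90
C5: 0.9(4.08) - 1.3(11.09) = 3.67 - 14.42 = -10.75
The largest value is 36.90 kN/m from combination 4.

Combination 4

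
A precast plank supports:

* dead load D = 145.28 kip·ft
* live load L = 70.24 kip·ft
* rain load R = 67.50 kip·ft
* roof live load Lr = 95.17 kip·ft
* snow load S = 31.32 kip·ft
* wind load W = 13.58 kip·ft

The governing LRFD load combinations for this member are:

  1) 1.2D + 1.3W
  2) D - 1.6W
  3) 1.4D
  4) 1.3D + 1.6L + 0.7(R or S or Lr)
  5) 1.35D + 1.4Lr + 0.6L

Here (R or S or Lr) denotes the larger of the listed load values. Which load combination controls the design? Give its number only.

(R or S or Lr) → Lr = 95.17 kip·ft.
1) 1.2(145.28) + 1.3(13.58) = 174.34 + 17.65 = 191.99
2) 1.0(145.28) - 1.6(13.58) = 145.28 - 21.73 = 123.55
3) 1.4(145.28) = 203.39
4) 1.3(145.28) + 1.6(70.24) + 0.7(95.17) = 367.87
5) 1.35(145.28) + 1.4(95.17) + 0.6(70.24) = 196.13 + 133.24 + 42.14 = 371.51
The largest value is 371.51 kip·ft from combination 5.

Combination 5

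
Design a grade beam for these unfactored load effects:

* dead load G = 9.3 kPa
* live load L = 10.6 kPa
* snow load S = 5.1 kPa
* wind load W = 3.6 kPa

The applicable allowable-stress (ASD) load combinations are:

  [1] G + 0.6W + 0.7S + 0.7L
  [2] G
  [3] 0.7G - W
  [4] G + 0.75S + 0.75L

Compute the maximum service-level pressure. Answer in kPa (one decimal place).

[1] 1.0(9.3) + 0.6(3.6) + 0.7(5.1) + 0.7(10.6) = 9.3 + 2.2 + 3.6 + 7.4 = 22.5
[2] 1.0(9.3) = 9.3
[3] 0.7(9.3) - 1.0(3.6) = 6.5 - 3.6 = 2.9
[4] 1.0(9.3) + 0.75(5.1) + 0.75(10.6) = 9.3 + 3.8 + 8.0 = 21.1
Maximum is from combination 1.

22.5 kPa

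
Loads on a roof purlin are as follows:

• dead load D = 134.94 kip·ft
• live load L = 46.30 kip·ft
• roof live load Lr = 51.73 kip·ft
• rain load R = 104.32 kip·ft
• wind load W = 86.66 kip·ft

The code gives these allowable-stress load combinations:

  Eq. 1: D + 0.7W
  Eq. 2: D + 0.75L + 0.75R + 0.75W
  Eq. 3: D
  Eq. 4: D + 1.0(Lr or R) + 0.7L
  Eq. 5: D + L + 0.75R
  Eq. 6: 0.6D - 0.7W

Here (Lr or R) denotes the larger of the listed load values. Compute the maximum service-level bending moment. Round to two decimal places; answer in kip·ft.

(Lr or R) → R = 104.32 kip·ft.
Eq. 1: 1.0(134.94) + 0.7(86.66) = 195.60
Eq. 2: 1.0(134.94) + 0.75(46.30) + 0.75(104.32) + 0.75(86.66) = 312.90
Eq. 3: 1.0(134.94) = 134.94
Eq. 4: 1.0(134.94) + 1.0(104.32) + 0.7(46.30) = 271.67
Eq. 5: 1.0(134.94) + 1.0(46.30) + 0.75(104.32) = 259.48
Eq. 6: 0.6(134.94) - 0.7(86.66) = 20.30
The controlling combination is 2, giving 312.90 kip·ft.

312.90 kip·ft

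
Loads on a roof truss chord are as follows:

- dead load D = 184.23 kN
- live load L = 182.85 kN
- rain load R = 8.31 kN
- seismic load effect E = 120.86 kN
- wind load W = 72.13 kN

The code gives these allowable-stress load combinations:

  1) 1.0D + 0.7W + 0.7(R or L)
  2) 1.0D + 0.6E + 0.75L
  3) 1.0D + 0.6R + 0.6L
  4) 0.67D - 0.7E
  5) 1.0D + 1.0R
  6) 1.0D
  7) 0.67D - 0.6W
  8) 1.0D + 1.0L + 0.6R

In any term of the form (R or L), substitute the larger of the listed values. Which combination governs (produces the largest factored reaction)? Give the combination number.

Combination 2

(R or L) → L = 182.85 kN.
1) 1.0(184.23) + 0.7(72.13) + 0.7(182.85) = 184.23 + 50.49 + 128.00 = 362.72
2) 1.0(184.23) + 0.6(120.86) + 0.75(182.85) = 393.88
3) 1.0(184.23) + 0.6(8.31) + 0.6(182.85) = 184.23 + 4.99 + 109.71 = 298.93
4) 0.67(184.23) - 0.7(120.86) = 123.43 - 84.60 = 38.83
5) 1.0(184.23) + 1.0(8.31) = 184.23 + 8.31 = 192.54
6) 1.0(184.23) = 184.23
7) 0.67(184.23) - 0.6(72.13) = 80.16
8) 1.0(184.23) + 1.0(182.85) + 0.6(8.31) = 184.23 + 182.85 + 4.99 = 372.07
The largest value is 393.88 kN from combination 2.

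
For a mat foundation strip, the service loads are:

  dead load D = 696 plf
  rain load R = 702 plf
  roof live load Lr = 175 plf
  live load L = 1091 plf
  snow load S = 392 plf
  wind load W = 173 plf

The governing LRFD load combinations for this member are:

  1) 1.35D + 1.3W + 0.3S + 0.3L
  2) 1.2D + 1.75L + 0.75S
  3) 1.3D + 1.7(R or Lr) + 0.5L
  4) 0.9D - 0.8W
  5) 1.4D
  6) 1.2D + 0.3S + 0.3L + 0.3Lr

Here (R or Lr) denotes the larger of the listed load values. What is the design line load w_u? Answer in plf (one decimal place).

(R or Lr) → R = 702 plf.
1) 1.35(696) + 1.3(173) + 0.3(392) + 0.3(1091) = 939.6 + 224.9 + 117.6 + 327.3 = 1609.4
2) 1.2(696) + 1.75(1091) + 0.75(392) = 835.2 + 1909.3 + 294.0 = 3038.5
3) 1.3(696) + 1.7(702) + 0.5(1091) = 904.8 + 1193.4 + 545.5 = 2643.7
4) 0.9(696) - 0.8(173) = 626.4 - 138.4 = 488.0
5) 1.4(696) = 974.4
6) 1.2(696) + 0.3(392) + 0.3(1091) + 0.3(175) = 835.2 + 117.6 + 327.3 + 52.5 = 1332.6
The controlling combination is 2, giving 3038.5 plf.

3038.5 plf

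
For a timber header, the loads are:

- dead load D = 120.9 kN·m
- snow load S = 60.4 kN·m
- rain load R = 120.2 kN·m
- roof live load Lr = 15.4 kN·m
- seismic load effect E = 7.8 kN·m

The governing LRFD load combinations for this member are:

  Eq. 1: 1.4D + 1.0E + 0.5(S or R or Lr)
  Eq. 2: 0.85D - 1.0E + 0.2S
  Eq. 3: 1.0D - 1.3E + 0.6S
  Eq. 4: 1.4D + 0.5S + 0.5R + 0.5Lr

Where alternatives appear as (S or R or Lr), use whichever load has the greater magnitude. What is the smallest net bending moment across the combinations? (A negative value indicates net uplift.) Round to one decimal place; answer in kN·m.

107.0 kN·m

(S or R or Lr) → R = 120.2 kN·m.
Eq. 1: 1.4(120.9) + 1.0(7.8) + 0.5(120.2) = 169.3 + 7.8 + 60.1 = 237.2
Eq. 2: 0.85(120.9) - 1.0(7.8) + 0.2(60.4) = 107.0
Eq. 3: 1.0(120.9) - 1.3(7.8) + 0.6(60.4) = 120.9 - 10.1 + 36.2 = 147.0
Eq. 4: 1.4(120.9) + 0.5(60.4) + 0.5(120.2) + 0.5(15.4) = 169.3 + 30.2 + 60.1 + 7.7 = 267.3
Combination 2 gives the minimum: 107.0 kN·m.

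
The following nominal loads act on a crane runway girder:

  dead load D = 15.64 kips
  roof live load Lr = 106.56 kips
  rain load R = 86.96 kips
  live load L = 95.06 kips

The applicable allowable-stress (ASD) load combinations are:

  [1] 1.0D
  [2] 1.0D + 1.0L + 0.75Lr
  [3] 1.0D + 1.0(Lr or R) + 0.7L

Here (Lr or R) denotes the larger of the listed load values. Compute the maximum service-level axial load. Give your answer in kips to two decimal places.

(Lr or R) → Lr = 106.56 kips.
[1] 1.0(15.64) = 15.64
[2] 1.0(15.64) + 1.0(95.06) + 0.75(106.56) = 15.64 + 95.06 + 79.92 = 190.62
[3] 1.0(15.64) + 1.0(106.56) + 0.7(95.06) = 15.64 + 106.56 + 66.54 = 188.74
Maximum is from combination 2.

190.62 kips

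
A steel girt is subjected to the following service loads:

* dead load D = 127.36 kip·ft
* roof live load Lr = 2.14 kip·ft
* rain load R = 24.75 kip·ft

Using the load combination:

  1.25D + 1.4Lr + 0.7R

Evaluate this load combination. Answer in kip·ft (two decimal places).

1.25(127.36) + 1.4(2.14) + 0.7(24.75) = 179.52
M_u = 179.52 kip·ft.

179.52 kip·ft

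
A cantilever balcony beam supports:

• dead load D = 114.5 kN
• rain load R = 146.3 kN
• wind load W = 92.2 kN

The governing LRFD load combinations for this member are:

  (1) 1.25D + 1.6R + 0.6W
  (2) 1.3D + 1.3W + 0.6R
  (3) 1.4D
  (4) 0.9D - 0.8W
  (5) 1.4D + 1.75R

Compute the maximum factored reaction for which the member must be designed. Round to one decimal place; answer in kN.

432.5 kN

(1) 1.25(114.5) + 1.6(146.3) + 0.6(92.2) = 143.1 + 234.1 + 55.3 = 432.5
(2) 1.3(114.5) + 1.3(92.2) + 0.6(146.3) = 356.5
(3) 1.4(114.5) = 160.3
(4) 0.9(114.5) - 0.8(92.2) = 103.1 - 73.8 = 29.3
(5) 1.4(114.5) + 1.75(146.3) = 160.3 + 256.0 = 416.3
Maximum is from combination 1.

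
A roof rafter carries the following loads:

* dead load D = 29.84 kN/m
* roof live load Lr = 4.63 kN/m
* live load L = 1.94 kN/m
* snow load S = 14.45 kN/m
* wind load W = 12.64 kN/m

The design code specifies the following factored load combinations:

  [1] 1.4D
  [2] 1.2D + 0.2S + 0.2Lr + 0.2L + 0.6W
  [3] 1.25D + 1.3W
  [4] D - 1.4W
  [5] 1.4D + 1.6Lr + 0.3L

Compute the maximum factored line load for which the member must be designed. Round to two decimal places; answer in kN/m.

53.73 kN/m

[1] 1.4(29.84) = 41.78
[2] 1.2(29.84) + 0.2(14.45) + 0.2(4.63) + 0.2(1.94) + 0.6(12.64) = 35.81 + 2.89 + 0.93 + 0.39 + 7.58 = 47.60
[3] 1.25(29.84) + 1.3(12.64) = 37.30 + 16.43 = 53.73
[4] 1.0(29.84) - 1.4(12.64) = 29.84 - 17.70 = 12.14
[5] 1.4(29.84) + 1.6(4.63) + 0.3(1.94) = 41.78 + 7.41 + 0.58 = 49.77
The controlling combination is 3, giving 53.73 kN/m.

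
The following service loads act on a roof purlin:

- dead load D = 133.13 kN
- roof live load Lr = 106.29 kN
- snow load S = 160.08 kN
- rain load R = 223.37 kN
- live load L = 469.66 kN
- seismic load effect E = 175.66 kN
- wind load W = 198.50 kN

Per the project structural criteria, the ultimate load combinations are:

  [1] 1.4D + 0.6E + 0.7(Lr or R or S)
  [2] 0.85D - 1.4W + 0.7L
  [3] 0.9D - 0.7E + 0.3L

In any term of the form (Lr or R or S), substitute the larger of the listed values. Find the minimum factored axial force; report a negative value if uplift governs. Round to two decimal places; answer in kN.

(Lr or R or S) → R = 223.37 kN.
[1] 1.4(133.13) + 0.6(175.66) + 0.7(223.37) = 448.14
[2] 0.85(133.13) - 1.4(198.50) + 0.7(469.66) = 164.02
[3] 0.9(133.13) - 0.7(175.66) + 0.3(469.66) = 137.75
Combination 3 gives the minimum: 137.75 kN.

137.75 kN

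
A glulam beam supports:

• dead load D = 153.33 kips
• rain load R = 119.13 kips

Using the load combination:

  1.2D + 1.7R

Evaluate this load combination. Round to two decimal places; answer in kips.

1.2(153.33) + 1.7(119.13) = 184.00 + 202.52 = 386.52
P_u = 386.52 kips.

386.52 kips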